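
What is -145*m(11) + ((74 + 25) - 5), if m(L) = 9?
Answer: -1211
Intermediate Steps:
-145*m(11) + ((74 + 25) - 5) = -145*9 + ((74 + 25) - 5) = -1305 + (99 - 5) = -1305 + 94 = -1211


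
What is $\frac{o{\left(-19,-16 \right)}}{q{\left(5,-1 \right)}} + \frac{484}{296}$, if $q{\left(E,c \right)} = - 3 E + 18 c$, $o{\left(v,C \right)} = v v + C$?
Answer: $- \frac{7179}{814} \approx -8.8194$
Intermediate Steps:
$o{\left(v,C \right)} = C + v^{2}$ ($o{\left(v,C \right)} = v^{2} + C = C + v^{2}$)
$\frac{o{\left(-19,-16 \right)}}{q{\left(5,-1 \right)}} + \frac{484}{296} = \frac{-16 + \left(-19\right)^{2}}{\left(-3\right) 5 + 18 \left(-1\right)} + \frac{484}{296} = \frac{-16 + 361}{-15 - 18} + 484 \cdot \frac{1}{296} = \frac{345}{-33} + \frac{121}{74} = 345 \left(- \frac{1}{33}\right) + \frac{121}{74} = - \frac{115}{11} + \frac{121}{74} = - \frac{7179}{814}$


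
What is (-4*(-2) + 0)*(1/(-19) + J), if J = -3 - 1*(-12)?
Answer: 1360/19 ≈ 71.579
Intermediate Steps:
J = 9 (J = -3 + 12 = 9)
(-4*(-2) + 0)*(1/(-19) + J) = (-4*(-2) + 0)*(1/(-19) + 9) = (8 + 0)*(-1/19 + 9) = 8*(170/19) = 1360/19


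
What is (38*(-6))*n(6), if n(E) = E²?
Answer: -8208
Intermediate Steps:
(38*(-6))*n(6) = (38*(-6))*6² = -228*36 = -8208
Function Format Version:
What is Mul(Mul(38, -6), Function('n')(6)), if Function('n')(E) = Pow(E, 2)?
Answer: -8208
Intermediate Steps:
Mul(Mul(38, -6), Function('n')(6)) = Mul(Mul(38, -6), Pow(6, 2)) = Mul(-228, 36) = -8208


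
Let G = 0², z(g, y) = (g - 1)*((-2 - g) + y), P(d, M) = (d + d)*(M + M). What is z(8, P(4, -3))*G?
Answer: 0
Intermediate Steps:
P(d, M) = 4*M*d (P(d, M) = (2*d)*(2*M) = 4*M*d)
z(g, y) = (-1 + g)*(-2 + y - g)
G = 0
z(8, P(4, -3))*G = (2 - 1*8 - 4*(-3)*4 - 1*8² + 8*(4*(-3)*4))*0 = (2 - 8 - 1*(-48) - 1*64 + 8*(-48))*0 = (2 - 8 + 48 - 64 - 384)*0 = -406*0 = 0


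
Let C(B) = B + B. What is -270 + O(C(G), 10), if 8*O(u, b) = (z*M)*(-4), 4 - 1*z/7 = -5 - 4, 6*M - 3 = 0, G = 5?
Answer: -1171/4 ≈ -292.75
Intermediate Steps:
M = ½ (M = ½ + (⅙)*0 = ½ + 0 = ½ ≈ 0.50000)
z = 91 (z = 28 - 7*(-5 - 4) = 28 - 7*(-9) = 28 + 63 = 91)
C(B) = 2*B
O(u, b) = -91/4 (O(u, b) = ((91*(½))*(-4))/8 = ((91/2)*(-4))/8 = (⅛)*(-182) = -91/4)
-270 + O(C(G), 10) = -270 - 91/4 = -1171/4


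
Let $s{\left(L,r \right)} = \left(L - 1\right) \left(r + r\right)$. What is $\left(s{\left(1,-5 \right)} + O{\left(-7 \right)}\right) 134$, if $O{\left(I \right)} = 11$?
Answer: $1474$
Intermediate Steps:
$s{\left(L,r \right)} = 2 r \left(-1 + L\right)$ ($s{\left(L,r \right)} = \left(-1 + L\right) 2 r = 2 r \left(-1 + L\right)$)
$\left(s{\left(1,-5 \right)} + O{\left(-7 \right)}\right) 134 = \left(2 \left(-5\right) \left(-1 + 1\right) + 11\right) 134 = \left(2 \left(-5\right) 0 + 11\right) 134 = \left(0 + 11\right) 134 = 11 \cdot 134 = 1474$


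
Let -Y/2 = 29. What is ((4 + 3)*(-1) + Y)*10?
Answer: -650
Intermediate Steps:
Y = -58 (Y = -2*29 = -58)
((4 + 3)*(-1) + Y)*10 = ((4 + 3)*(-1) - 58)*10 = (7*(-1) - 58)*10 = (-7 - 58)*10 = -65*10 = -650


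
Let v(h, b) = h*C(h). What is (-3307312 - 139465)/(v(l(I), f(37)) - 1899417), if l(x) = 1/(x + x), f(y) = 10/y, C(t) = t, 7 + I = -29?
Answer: 17868091968/9846577727 ≈ 1.8146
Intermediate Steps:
I = -36 (I = -7 - 29 = -36)
l(x) = 1/(2*x)
v(h, b) = h² (v(h, b) = h*h = h²)
(-3307312 - 139465)/(v(l(I), f(37)) - 1899417) = (-3307312 - 139465)/(((½)/(-36))² - 1899417) = -3446777/(((½)*(-1/36))² - 1899417) = -3446777/((-1/72)² - 1899417) = -3446777/(1/5184 - 1899417) = -3446777/(-9846577727/5184) = -3446777*(-5184/9846577727) = 17868091968/9846577727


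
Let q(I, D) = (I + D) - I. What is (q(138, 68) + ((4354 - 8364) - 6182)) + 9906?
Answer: -218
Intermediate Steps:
q(I, D) = D (q(I, D) = (D + I) - I = D)
(q(138, 68) + ((4354 - 8364) - 6182)) + 9906 = (68 + ((4354 - 8364) - 6182)) + 9906 = (68 + (-4010 - 6182)) + 9906 = (68 - 10192) + 9906 = -10124 + 9906 = -218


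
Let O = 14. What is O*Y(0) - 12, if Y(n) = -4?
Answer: -68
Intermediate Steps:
O*Y(0) - 12 = 14*(-4) - 12 = -56 - 12 = -68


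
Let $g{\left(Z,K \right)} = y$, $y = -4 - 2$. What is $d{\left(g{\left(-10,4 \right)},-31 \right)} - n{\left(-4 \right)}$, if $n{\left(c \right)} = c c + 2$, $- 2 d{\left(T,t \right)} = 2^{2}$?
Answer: $-20$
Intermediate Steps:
$y = -6$
$g{\left(Z,K \right)} = -6$
$d{\left(T,t \right)} = -2$ ($d{\left(T,t \right)} = - \frac{2^{2}}{2} = \left(- \frac{1}{2}\right) 4 = -2$)
$n{\left(c \right)} = 2 + c^{2}$ ($n{\left(c \right)} = c^{2} + 2 = 2 + c^{2}$)
$d{\left(g{\left(-10,4 \right)},-31 \right)} - n{\left(-4 \right)} = -2 - \left(2 + \left(-4\right)^{2}\right) = -2 - \left(2 + 16\right) = -2 - 18 = -20$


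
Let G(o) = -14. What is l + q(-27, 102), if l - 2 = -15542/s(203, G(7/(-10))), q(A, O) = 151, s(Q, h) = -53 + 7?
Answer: 11290/23 ≈ 490.87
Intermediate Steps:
s(Q, h) = -46
l = 7817/23 (l = 2 - 15542/(-46) = 2 - 15542*(-1/46) = 2 + 7771/23 = 7817/23 ≈ 339.87)
l + q(-27, 102) = 7817/23 + 151 = 11290/23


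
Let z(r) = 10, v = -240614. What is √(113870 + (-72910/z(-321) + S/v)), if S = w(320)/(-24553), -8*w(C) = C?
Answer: √929956347872969743717919/2953897771 ≈ 326.46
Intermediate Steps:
w(C) = -C/8
S = 40/24553 (S = -⅛*320/(-24553) = -40*(-1/24553) = 40/24553 ≈ 0.0016291)
√(113870 + (-72910/z(-321) + S/v)) = √(113870 + (-72910/10 + (40/24553)/(-240614))) = √(113870 + (-72910*⅒ + (40/24553)*(-1/240614))) = √(113870 + (-7291 - 20/2953897771)) = √(113870 - 21536868648381/2953897771) = √(314823470535389/2953897771) = √929956347872969743717919/2953897771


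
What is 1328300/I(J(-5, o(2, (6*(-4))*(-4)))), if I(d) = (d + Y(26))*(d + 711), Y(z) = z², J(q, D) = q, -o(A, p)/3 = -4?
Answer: 664150/236863 ≈ 2.8039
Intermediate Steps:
o(A, p) = 12 (o(A, p) = -3*(-4) = 12)
I(d) = (676 + d)*(711 + d) (I(d) = (d + 26²)*(d + 711) = (d + 676)*(711 + d) = (676 + d)*(711 + d))
1328300/I(J(-5, o(2, (6*(-4))*(-4)))) = 1328300/(480636 + (-5)² + 1387*(-5)) = 1328300/(480636 + 25 - 6935) = 1328300/473726 = 1328300*(1/473726) = 664150/236863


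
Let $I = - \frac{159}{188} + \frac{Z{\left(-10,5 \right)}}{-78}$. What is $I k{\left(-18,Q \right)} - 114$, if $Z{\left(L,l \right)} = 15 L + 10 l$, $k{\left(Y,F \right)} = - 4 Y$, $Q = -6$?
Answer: $- \frac{50460}{611} \approx -82.586$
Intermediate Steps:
$Z{\left(L,l \right)} = 10 l + 15 L$
$I = \frac{3199}{7332}$ ($I = - \frac{159}{188} + \frac{10 \cdot 5 + 15 \left(-10\right)}{-78} = \left(-159\right) \frac{1}{188} + \left(50 - 150\right) \left(- \frac{1}{78}\right) = - \frac{159}{188} - - \frac{50}{39} = - \frac{159}{188} + \frac{50}{39} = \frac{3199}{7332} \approx 0.43631$)
$I k{\left(-18,Q \right)} - 114 = \frac{3199 \left(\left(-4\right) \left(-18\right)\right)}{7332} - 114 = \frac{3199}{7332} \cdot 72 - 114 = \frac{19194}{611} - 114 = - \frac{50460}{611}$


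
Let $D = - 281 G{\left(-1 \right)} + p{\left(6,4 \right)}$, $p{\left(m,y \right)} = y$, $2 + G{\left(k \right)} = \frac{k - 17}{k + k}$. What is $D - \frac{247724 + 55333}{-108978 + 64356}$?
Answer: $- \frac{9698881}{4958} \approx -1956.2$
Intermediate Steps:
$G{\left(k \right)} = -2 + \frac{-17 + k}{2 k}$ ($G{\left(k \right)} = -2 + \frac{k - 17}{k + k} = -2 + \frac{-17 + k}{2 k}$)
$D = -1963$ ($D = - 281 \frac{-17 - -3}{2 \left(-1\right)} + 4 = - 281 \cdot \frac{1}{2} \left(-1\right) \left(-17 + 3\right) + 4 = - 281 \cdot \frac{1}{2} \left(-1\right) \left(-14\right) + 4 = \left(-281\right) 7 + 4 = -1967 + 4 = -1963$)
$D - \frac{247724 + 55333}{-108978 + 64356} = -1963 - \frac{247724 + 55333}{-108978 + 64356} = -1963 - \frac{303057}{-44622} = -1963 - 303057 \left(- \frac{1}{44622}\right) = -1963 - - \frac{33673}{4958} = -1963 + \frac{33673}{4958} = - \frac{9698881}{4958}$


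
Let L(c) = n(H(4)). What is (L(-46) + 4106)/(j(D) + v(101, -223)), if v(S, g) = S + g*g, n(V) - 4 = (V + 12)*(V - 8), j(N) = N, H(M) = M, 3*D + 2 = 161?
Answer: 4046/49883 ≈ 0.081110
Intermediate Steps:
D = 53 (D = -⅔ + (⅓)*161 = -⅔ + 161/3 = 53)
n(V) = 4 + (-8 + V)*(12 + V) (n(V) = 4 + (V + 12)*(V - 8) = 4 + (12 + V)*(-8 + V) = 4 + (-8 + V)*(12 + V))
L(c) = -60 (L(c) = -92 + 4² + 4*4 = -92 + 16 + 16 = -60)
v(S, g) = S + g²
(L(-46) + 4106)/(j(D) + v(101, -223)) = (-60 + 4106)/(53 + (101 + (-223)²)) = 4046/(53 + (101 + 49729)) = 4046/(53 + 49830) = 4046/49883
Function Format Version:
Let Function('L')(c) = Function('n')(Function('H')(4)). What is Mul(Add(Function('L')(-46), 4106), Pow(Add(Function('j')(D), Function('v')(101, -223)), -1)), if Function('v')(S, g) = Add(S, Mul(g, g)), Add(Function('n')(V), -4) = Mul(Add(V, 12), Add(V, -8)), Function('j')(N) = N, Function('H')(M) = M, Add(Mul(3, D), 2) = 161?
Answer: Rational(4046, 49883) ≈ 0.081110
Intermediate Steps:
D = 53 (D = Add(Rational(-2, 3), Mul(Rational(1, 3), 161)) = Add(Rational(-2, 3), Rational(161, 3)) = 53)
Function('n')(V) = Add(4, Mul(Add(-8, V), Add(12, V))) (Function('n')(V) = Add(4, Mul(Add(V, 12), Add(V, -8))) = Add(4, Mul(Add(12, V), Add(-8, V))) = Add(4, Mul(Add(-8, V), Add(12, V))))
Function('L')(c) = -60 (Function('L')(c) = Add(-92, Pow(4, 2), Mul(4, 4)) = Add(-92, 16, 16) = -60)
Function('v')(S, g) = Add(S, Pow(g, 2))
Mul(Add(Function('L')(-46), 4106), Pow(Add(Function('j')(D), Function('v')(101, -223)), -1)) = Mul(Add(-60, 4106), Pow(Add(53, Add(101, Pow(-223, 2))), -1)) = Mul(4046, Pow(Add(53, Add(101, 49729)), -1)) = Mul(4046, Pow(Add(53, 49830), -1)) = Mul(4046, Pow(49883, -1)) = Mul(4046, Rational(1, 49883)) = Rational(4046, 49883)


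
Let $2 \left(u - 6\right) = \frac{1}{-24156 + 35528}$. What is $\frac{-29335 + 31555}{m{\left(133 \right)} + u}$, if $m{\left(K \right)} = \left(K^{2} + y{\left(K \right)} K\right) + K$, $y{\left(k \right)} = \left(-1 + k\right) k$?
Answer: $\frac{3366112}{3567435823} \approx 0.00094357$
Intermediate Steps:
$u = \frac{136465}{22744}$ ($u = 6 + \frac{1}{2 \left(-24156 + 35528\right)} = 6 + \frac{1}{2 \cdot 11372} = 6 + \frac{1}{2} \cdot \frac{1}{11372} = 6 + \frac{1}{22744} = \frac{136465}{22744} \approx 6.0$)
$y{\left(k \right)} = k \left(-1 + k\right)$
$m{\left(K \right)} = K + K^{2} + K^{2} \left(-1 + K\right)$ ($m{\left(K \right)} = \left(K^{2} + K \left(-1 + K\right) K\right) + K = \left(K^{2} + K^{2} \left(-1 + K\right)\right) + K = K + K^{2} + K^{2} \left(-1 + K\right)$)
$\frac{-29335 + 31555}{m{\left(133 \right)} + u} = \frac{-29335 + 31555}{\left(133 + 133^{3}\right) + \frac{136465}{22744}} = \frac{2220}{\left(133 + 2352637\right) + \frac{136465}{22744}} = \frac{2220}{2352770 + \frac{136465}{22744}} = \frac{2220}{\frac{53511537345}{22744}} = 2220 \cdot \frac{22744}{53511537345} = \frac{3366112}{3567435823}$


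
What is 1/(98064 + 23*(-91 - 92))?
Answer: 1/93855 ≈ 1.0655e-5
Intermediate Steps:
1/(98064 + 23*(-91 - 92)) = 1/(98064 + 23*(-183)) = 1/(98064 - 4209) = 1/93855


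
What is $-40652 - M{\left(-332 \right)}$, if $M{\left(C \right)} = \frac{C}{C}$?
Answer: $-40653$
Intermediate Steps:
$M{\left(C \right)} = 1$
$-40652 - M{\left(-332 \right)} = -40652 - 1 = -40653$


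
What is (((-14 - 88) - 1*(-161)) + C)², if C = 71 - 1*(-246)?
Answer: 141376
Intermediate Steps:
C = 317 (C = 71 + 246 = 317)
(((-14 - 88) - 1*(-161)) + C)² = (((-14 - 88) - 1*(-161)) + 317)² = ((-102 + 161) + 317)² = (59 + 317)² = 376² = 141376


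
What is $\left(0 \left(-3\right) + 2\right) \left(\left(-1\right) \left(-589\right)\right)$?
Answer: $1178$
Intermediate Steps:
$\left(0 \left(-3\right) + 2\right) \left(\left(-1\right) \left(-589\right)\right) = \left(0 + 2\right) 589 = 2 \cdot 589 = 1178$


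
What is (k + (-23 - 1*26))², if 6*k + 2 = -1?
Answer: 9801/4 ≈ 2450.3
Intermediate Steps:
k = -½ (k = -⅓ + (⅙)*(-1) = -⅓ - ⅙ = -½ ≈ -0.50000)
(k + (-23 - 1*26))² = (-½ + (-23 - 1*26))² = (-½ + (-23 - 26))² = (-½ - 49)² = (-99/2)² = 9801/4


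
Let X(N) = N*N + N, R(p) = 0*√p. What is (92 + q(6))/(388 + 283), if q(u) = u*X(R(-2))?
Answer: 92/671 ≈ 0.13711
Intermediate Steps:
R(p) = 0
X(N) = N + N² (X(N) = N² + N = N + N²)
q(u) = 0 (q(u) = u*(0*(1 + 0)) = u*(0*1) = u*0 = 0)
(92 + q(6))/(388 + 283) = (92 + 0)/(388 + 283) = 92/671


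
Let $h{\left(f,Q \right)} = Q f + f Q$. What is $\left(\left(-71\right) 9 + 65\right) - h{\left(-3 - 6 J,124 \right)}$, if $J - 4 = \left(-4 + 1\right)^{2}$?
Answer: $19514$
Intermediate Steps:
$J = 13$ ($J = 4 + \left(-4 + 1\right)^{2} = 4 + \left(-3\right)^{2} = 4 + 9 = 13$)
$h{\left(f,Q \right)} = 2 Q f$ ($h{\left(f,Q \right)} = Q f + Q f = 2 Q f$)
$\left(\left(-71\right) 9 + 65\right) - h{\left(-3 - 6 J,124 \right)} = \left(\left(-71\right) 9 + 65\right) - 2 \cdot 124 \left(-3 - 78\right) = \left(-639 + 65\right) - 2 \cdot 124 \left(-3 - 78\right) = -574 - 2 \cdot 124 \left(-81\right) = -574 - -20088 = -574 + 20088 = 19514$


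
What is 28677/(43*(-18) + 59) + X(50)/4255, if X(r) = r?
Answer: -2217907/55315 ≈ -40.096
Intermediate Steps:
28677/(43*(-18) + 59) + X(50)/4255 = 28677/(43*(-18) + 59) + 50/4255 = 28677/(-774 + 59) + 50*(1/4255) = 28677/(-715) + 10/851 = 28677*(-1/715) + 10/851 = -2607/65 + 10/851 = -2217907/55315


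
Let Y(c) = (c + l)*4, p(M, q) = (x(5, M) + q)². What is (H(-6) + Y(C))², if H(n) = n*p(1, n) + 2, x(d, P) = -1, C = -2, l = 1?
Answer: 87616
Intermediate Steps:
p(M, q) = (-1 + q)²
H(n) = 2 + n*(-1 + n)² (H(n) = n*(-1 + n)² + 2 = 2 + n*(-1 + n)²)
Y(c) = 4 + 4*c (Y(c) = (c + 1)*4 = (1 + c)*4 = 4 + 4*c)
(H(-6) + Y(C))² = ((2 - 6*(-1 - 6)²) + (4 + 4*(-2)))² = ((2 - 6*(-7)²) + (4 - 8))² = ((2 - 6*49) - 4)² = ((2 - 294) - 4)² = (-292 - 4)² = (-296)² = 87616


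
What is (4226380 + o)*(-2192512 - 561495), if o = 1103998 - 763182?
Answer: -12578089754372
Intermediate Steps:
o = 340816
(4226380 + o)*(-2192512 - 561495) = (4226380 + 340816)*(-2192512 - 561495) = 4567196*(-2754007) = -12578089754372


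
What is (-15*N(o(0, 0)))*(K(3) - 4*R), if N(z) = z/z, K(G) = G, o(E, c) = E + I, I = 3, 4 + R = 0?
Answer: -285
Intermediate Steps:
R = -4 (R = -4 + 0 = -4)
o(E, c) = 3 + E (o(E, c) = E + 3 = 3 + E)
N(z) = 1
(-15*N(o(0, 0)))*(K(3) - 4*R) = (-15*1)*(3 - 4*(-4)) = -15*(3 + 16) = -15*19 = -285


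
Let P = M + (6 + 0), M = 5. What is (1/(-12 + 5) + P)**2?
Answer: 5776/49 ≈ 117.88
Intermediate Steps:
P = 11 (P = 5 + (6 + 0) = 5 + 6 = 11)
(1/(-12 + 5) + P)**2 = (1/(-12 + 5) + 11)**2 = (1/(-7) + 11)**2 = (-1/7 + 11)**2 = (76/7)**2 = 5776/49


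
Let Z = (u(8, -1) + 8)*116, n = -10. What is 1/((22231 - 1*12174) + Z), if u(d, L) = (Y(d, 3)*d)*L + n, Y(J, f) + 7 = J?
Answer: 1/8897 ≈ 0.00011240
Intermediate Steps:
Y(J, f) = -7 + J
u(d, L) = -10 + L*d*(-7 + d) (u(d, L) = ((-7 + d)*d)*L - 10 = (d*(-7 + d))*L - 10 = L*d*(-7 + d) - 10 = -10 + L*d*(-7 + d))
Z = -1160 (Z = ((-10 - 1*8*(-7 + 8)) + 8)*116 = ((-10 - 1*8*1) + 8)*116 = ((-10 - 8) + 8)*116 = (-18 + 8)*116 = -10*116 = -1160)
1/((22231 - 1*12174) + Z) = 1/((22231 - 1*12174) - 1160) = 1/((22231 - 12174) - 1160) = 1/(10057 - 1160) = 1/8897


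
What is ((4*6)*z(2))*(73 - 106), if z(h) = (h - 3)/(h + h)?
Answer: 198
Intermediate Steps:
z(h) = (-3 + h)/(2*h) (z(h) = (-3 + h)/((2*h)) = (-3 + h)*(1/(2*h)) = (-3 + h)/(2*h))
((4*6)*z(2))*(73 - 106) = ((4*6)*((½)*(-3 + 2)/2))*(73 - 106) = (24*((½)*(½)*(-1)))*(-33) = (24*(-¼))*(-33) = -6*(-33) = 198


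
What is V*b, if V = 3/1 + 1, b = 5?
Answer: 20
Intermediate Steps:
V = 4 (V = 3*1 + 1 = 3 + 1 = 4)
V*b = 4*5 = 20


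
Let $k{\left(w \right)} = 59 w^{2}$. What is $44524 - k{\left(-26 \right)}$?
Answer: $4640$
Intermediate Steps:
$44524 - k{\left(-26 \right)} = 44524 - 59 \left(-26\right)^{2} = 44524 - 59 \cdot 676 = 44524 - 39884 = 4640$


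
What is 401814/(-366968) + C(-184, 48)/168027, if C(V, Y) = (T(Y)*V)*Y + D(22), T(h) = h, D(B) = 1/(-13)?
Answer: -207151819879/57256208412 ≈ -3.6180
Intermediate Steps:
D(B) = -1/13
C(V, Y) = -1/13 + V*Y² (C(V, Y) = (Y*V)*Y - 1/13 = (V*Y)*Y - 1/13 = V*Y² - 1/13 = -1/13 + V*Y²)
401814/(-366968) + C(-184, 48)/168027 = 401814/(-366968) + (-1/13 - 184*48²)/168027 = 401814*(-1/366968) + (-1/13 - 184*2304)*(1/168027) = -28701/26212 + (-1/13 - 423936)*(1/168027) = -28701/26212 - 5511169/13*1/168027 = -28701/26212 - 5511169/2184351 = -207151819879/57256208412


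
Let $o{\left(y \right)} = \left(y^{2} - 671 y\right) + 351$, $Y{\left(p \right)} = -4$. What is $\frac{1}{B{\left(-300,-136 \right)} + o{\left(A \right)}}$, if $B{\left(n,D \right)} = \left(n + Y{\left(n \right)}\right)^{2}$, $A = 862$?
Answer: $\frac{1}{257409} \approx 3.8849 \cdot 10^{-6}$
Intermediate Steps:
$B{\left(n,D \right)} = \left(-4 + n\right)^{2}$ ($B{\left(n,D \right)} = \left(n - 4\right)^{2} = \left(-4 + n\right)^{2}$)
$o{\left(y \right)} = 351 + y^{2} - 671 y$
$\frac{1}{B{\left(-300,-136 \right)} + o{\left(A \right)}} = \frac{1}{\left(-4 - 300\right)^{2} + \left(351 + 862^{2} - 578402\right)} = \frac{1}{\left(-304\right)^{2} + \left(351 + 743044 - 578402\right)} = \frac{1}{92416 + 164993} = \frac{1}{257409}$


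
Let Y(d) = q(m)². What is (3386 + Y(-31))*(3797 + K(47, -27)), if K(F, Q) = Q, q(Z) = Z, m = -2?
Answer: 12780300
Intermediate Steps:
Y(d) = 4 (Y(d) = (-2)² = 4)
(3386 + Y(-31))*(3797 + K(47, -27)) = (3386 + 4)*(3797 - 27) = 3390*3770 = 12780300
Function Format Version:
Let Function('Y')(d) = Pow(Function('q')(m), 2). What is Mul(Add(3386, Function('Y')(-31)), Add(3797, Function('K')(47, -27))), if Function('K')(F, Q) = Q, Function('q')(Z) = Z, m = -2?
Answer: 12780300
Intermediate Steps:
Function('Y')(d) = 4 (Function('Y')(d) = Pow(-2, 2) = 4)
Mul(Add(3386, Function('Y')(-31)), Add(3797, Function('K')(47, -27))) = Mul(Add(3386, 4), Add(3797, -27)) = Mul(3390, 3770) = 12780300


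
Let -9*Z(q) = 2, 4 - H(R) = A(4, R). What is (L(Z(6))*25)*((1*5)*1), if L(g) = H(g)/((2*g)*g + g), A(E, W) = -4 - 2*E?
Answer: -16200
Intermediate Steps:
H(R) = 16 (H(R) = 4 - (-4 - 2*4) = 4 - (-4 - 8) = 4 - 1*(-12) = 4 + 12 = 16)
Z(q) = -2/9 (Z(q) = -1/9*2 = -2/9)
L(g) = 16/(g + 2*g**2) (L(g) = 16/((2*g)*g + g) = 16/(2*g**2 + g) = 16/(g + 2*g**2))
(L(Z(6))*25)*((1*5)*1) = ((16/((-2/9)*(1 + 2*(-2/9))))*25)*((1*5)*1) = ((16*(-9/2)/(1 - 4/9))*25)*(5*1) = ((16*(-9/2)/(5/9))*25)*5 = ((16*(-9/2)*(9/5))*25)*5 = -648/5*25*5 = -3240*5 = -16200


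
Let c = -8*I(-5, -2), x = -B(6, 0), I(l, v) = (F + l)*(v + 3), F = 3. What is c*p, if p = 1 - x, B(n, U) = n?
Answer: 112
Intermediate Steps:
I(l, v) = (3 + l)*(3 + v) (I(l, v) = (3 + l)*(v + 3) = (3 + l)*(3 + v))
x = -6 (x = -1*6 = -6)
c = 16 (c = -8*(9 + 3*(-5) + 3*(-2) - 5*(-2)) = -8*(9 - 15 - 6 + 10) = -8*(-2) = 16)
p = 7 (p = 1 - 1*(-6) = 1 + 6 = 7)
c*p = 16*7 = 112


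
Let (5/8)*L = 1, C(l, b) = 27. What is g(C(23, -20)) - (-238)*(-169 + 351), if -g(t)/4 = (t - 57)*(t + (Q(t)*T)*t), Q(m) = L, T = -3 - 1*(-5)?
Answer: 56924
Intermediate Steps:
T = 2 (T = -3 + 5 = 2)
L = 8/5 (L = (8/5)*1 = 8/5 ≈ 1.6000)
Q(m) = 8/5
g(t) = -84*t*(-57 + t)/5 (g(t) = -4*(t - 57)*(t + ((8/5)*2)*t) = -4*(-57 + t)*(t + 16*t/5) = -4*(-57 + t)*21*t/5 = -84*t*(-57 + t)/5)
g(C(23, -20)) - (-238)*(-169 + 351) = (84/5)*27*(57 - 1*27) - (-238)*(-169 + 351) = (84/5)*27*(57 - 27) - (-238)*182 = (84/5)*27*30 - 1*(-43316) = 13608 + 43316 = 56924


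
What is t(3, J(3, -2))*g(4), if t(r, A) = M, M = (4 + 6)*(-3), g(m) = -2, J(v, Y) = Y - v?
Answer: 60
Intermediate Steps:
M = -30 (M = 10*(-3) = -30)
t(r, A) = -30
t(3, J(3, -2))*g(4) = -30*(-2) = 60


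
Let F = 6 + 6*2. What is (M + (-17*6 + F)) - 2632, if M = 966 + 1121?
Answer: -629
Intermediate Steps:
M = 2087
F = 18 (F = 6 + 12 = 18)
(M + (-17*6 + F)) - 2632 = (2087 + (-17*6 + 18)) - 2632 = (2087 + (-102 + 18)) - 2632 = (2087 - 84) - 2632 = 2003 - 2632 = -629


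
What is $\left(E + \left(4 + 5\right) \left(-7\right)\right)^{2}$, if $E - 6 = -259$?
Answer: $99856$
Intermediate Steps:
$E = -253$ ($E = 6 - 259 = -253$)
$\left(E + \left(4 + 5\right) \left(-7\right)\right)^{2} = \left(-253 + \left(4 + 5\right) \left(-7\right)\right)^{2} = \left(-253 + 9 \left(-7\right)\right)^{2} = \left(-253 - 63\right)^{2} = \left(-316\right)^{2} = 99856$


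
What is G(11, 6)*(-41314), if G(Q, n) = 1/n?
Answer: -20657/3 ≈ -6885.7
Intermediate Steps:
G(11, 6)*(-41314) = -41314/6 = (1/6)*(-41314) = -20657/3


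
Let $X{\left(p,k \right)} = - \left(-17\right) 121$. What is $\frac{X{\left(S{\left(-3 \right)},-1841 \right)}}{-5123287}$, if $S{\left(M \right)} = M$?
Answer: $- \frac{2057}{5123287} \approx -0.0004015$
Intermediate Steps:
$X{\left(p,k \right)} = 2057$ ($X{\left(p,k \right)} = \left(-1\right) \left(-2057\right) = 2057$)
$\frac{X{\left(S{\left(-3 \right)},-1841 \right)}}{-5123287} = \frac{2057}{-5123287} = 2057 \left(- \frac{1}{5123287}\right) = - \frac{2057}{5123287}$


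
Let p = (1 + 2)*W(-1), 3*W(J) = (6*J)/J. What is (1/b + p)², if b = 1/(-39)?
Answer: 1089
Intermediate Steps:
W(J) = 2 (W(J) = ((6*J)/J)/3 = (⅓)*6 = 2)
b = -1/39 ≈ -0.025641
p = 6 (p = (1 + 2)*2 = 3*2 = 6)
(1/b + p)² = (1/(-1/39) + 6)² = (-39 + 6)² = (-33)² = 1089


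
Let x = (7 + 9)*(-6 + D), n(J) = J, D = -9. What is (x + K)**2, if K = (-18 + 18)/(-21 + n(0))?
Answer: 57600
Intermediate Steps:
x = -240 (x = (7 + 9)*(-6 - 9) = 16*(-15) = -240)
K = 0 (K = (-18 + 18)/(-21 + 0) = 0/(-21) = 0*(-1/21) = 0)
(x + K)**2 = (-240 + 0)**2 = (-240)**2 = 57600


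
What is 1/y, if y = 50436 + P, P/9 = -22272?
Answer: -1/150012 ≈ -6.6661e-6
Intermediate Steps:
P = -200448 (P = 9*(-22272) = -200448)
y = -150012 (y = 50436 - 200448 = -150012)
1/y = 1/(-150012) = -1/150012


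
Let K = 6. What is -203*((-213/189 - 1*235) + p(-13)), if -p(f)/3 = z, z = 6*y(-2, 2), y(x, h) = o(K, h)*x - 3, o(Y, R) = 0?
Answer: 332746/9 ≈ 36972.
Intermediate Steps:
y(x, h) = -3 (y(x, h) = 0*x - 3 = 0 - 3 = -3)
z = -18 (z = 6*(-3) = -18)
p(f) = 54 (p(f) = -3*(-18) = 54)
-203*((-213/189 - 1*235) + p(-13)) = -203*((-213/189 - 1*235) + 54) = -203*((-213*1/189 - 235) + 54) = -203*((-71/63 - 235) + 54) = -203*(-14876/63 + 54) = -203*(-11474/63) = 332746/9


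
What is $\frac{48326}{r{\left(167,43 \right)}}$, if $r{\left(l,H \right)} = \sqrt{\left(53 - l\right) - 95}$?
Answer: $- \frac{48326 i \sqrt{209}}{209} \approx - 3342.8 i$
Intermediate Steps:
$r{\left(l,H \right)} = \sqrt{-42 - l}$
$\frac{48326}{r{\left(167,43 \right)}} = \frac{48326}{\sqrt{-42 - 167}} = \frac{48326}{\sqrt{-209}} = \frac{48326}{i \sqrt{209}} = 48326 \left(- \frac{i \sqrt{209}}{209}\right) = - \frac{48326 i \sqrt{209}}{209}$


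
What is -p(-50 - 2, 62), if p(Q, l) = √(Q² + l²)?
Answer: -2*√1637 ≈ -80.920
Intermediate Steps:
-p(-50 - 2, 62) = -√((-50 - 2)² + 62²) = -√((-52)² + 3844) = -√(2704 + 3844) = -√6548 = -2*√1637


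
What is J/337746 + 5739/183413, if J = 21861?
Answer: 1982638629/20649002366 ≈ 0.096016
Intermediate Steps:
J/337746 + 5739/183413 = 21861/337746 + 5739/183413 = 21861*(1/337746) + 5739*(1/183413) = 7287/112582 + 5739/183413 = 1982638629/20649002366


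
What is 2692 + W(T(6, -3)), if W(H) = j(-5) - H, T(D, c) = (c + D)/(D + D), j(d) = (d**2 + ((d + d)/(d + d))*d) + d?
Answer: 10827/4 ≈ 2706.8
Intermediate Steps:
j(d) = d**2 + 2*d (j(d) = (d**2 + ((2*d)/((2*d)))*d) + d = (d**2 + ((2*d)*(1/(2*d)))*d) + d = (d**2 + 1*d) + d = (d**2 + d) + d = (d + d**2) + d = d**2 + 2*d)
T(D, c) = (D + c)/(2*D) (T(D, c) = (D + c)/((2*D)) = (D + c)*(1/(2*D)) = (D + c)/(2*D))
W(H) = 15 - H (W(H) = -5*(2 - 5) - H = -5*(-3) - H = 15 - H)
2692 + W(T(6, -3)) = 2692 + (15 - (6 - 3)/(2*6)) = 2692 + (15 - 3/(2*6)) = 2692 + (15 - 1*1/4) = 2692 + (15 - 1/4) = 2692 + 59/4 = 10827/4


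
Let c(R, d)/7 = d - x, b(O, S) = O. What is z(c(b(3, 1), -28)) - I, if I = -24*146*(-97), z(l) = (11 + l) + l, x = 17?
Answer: -340507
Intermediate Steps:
c(R, d) = -119 + 7*d (c(R, d) = 7*(d - 1*17) = 7*(d - 17) = 7*(-17 + d) = -119 + 7*d)
z(l) = 11 + 2*l
I = 339888 (I = -3504*(-97) = 339888)
z(c(b(3, 1), -28)) - I = (11 + 2*(-119 + 7*(-28))) - 1*339888 = (11 + 2*(-119 - 196)) - 339888 = (11 + 2*(-315)) - 339888 = (11 - 630) - 339888 = -619 - 339888 = -340507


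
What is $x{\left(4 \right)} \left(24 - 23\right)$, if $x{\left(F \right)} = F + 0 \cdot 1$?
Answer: $4$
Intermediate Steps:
$x{\left(F \right)} = F$ ($x{\left(F \right)} = F + 0 = F$)
$x{\left(4 \right)} \left(24 - 23\right) = 4 \left(24 - 23\right) = 4 \cdot 1 = 4$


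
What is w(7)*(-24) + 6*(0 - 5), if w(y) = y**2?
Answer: -1206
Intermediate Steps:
w(7)*(-24) + 6*(0 - 5) = 7**2*(-24) + 6*(0 - 5) = 49*(-24) + 6*(-5) = -1176 - 30 = -1206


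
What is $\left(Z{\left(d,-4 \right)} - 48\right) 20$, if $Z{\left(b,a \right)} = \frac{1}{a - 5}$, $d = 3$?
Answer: $- \frac{8660}{9} \approx -962.22$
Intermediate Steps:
$Z{\left(b,a \right)} = \frac{1}{-5 + a}$
$\left(Z{\left(d,-4 \right)} - 48\right) 20 = \left(\frac{1}{-5 - 4} - 48\right) 20 = \left(\frac{1}{-9} - 48\right) 20 = \left(- \frac{1}{9} - 48\right) 20 = \left(- \frac{433}{9}\right) 20 = - \frac{8660}{9}$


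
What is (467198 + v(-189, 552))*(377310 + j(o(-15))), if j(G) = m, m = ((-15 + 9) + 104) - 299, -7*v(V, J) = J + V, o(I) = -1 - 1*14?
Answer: 1233155103507/7 ≈ 1.7616e+11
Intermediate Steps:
o(I) = -15 (o(I) = -1 - 14 = -15)
v(V, J) = -J/7 - V/7 (v(V, J) = -(J + V)/7 = -J/7 - V/7)
m = -201 (m = (-6 + 104) - 299 = 98 - 299 = -201)
j(G) = -201
(467198 + v(-189, 552))*(377310 + j(o(-15))) = (467198 + (-⅐*552 - ⅐*(-189)))*(377310 - 201) = (467198 + (-552/7 + 27))*377109 = (467198 - 363/7)*377109 = (3270023/7)*377109 = 1233155103507/7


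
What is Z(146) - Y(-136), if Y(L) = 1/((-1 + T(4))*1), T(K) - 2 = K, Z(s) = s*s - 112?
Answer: 106019/5 ≈ 21204.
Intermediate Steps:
Z(s) = -112 + s**2 (Z(s) = s**2 - 112 = -112 + s**2)
T(K) = 2 + K
Y(L) = 1/5 (Y(L) = 1/((-1 + (2 + 4))*1) = 1/((-1 + 6)*1) = 1/(5*1) = 1/5)
Z(146) - Y(-136) = (-112 + 146**2) - 1*1/5 = (-112 + 21316) - 1/5 = 21204 - 1/5 = 106019/5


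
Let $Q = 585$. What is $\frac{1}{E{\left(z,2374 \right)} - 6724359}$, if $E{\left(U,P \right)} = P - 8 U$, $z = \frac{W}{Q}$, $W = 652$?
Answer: $- \frac{585}{3932366441} \approx -1.4877 \cdot 10^{-7}$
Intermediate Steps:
$z = \frac{652}{585} \approx 1.1145$
$\frac{1}{E{\left(z,2374 \right)} - 6724359} = \frac{1}{\left(2374 - \frac{5216}{585}\right) - 6724359} = \frac{1}{\frac{1383574}{585} - 6724359} = \frac{1}{- \frac{3932366441}{585}} = - \frac{585}{3932366441}$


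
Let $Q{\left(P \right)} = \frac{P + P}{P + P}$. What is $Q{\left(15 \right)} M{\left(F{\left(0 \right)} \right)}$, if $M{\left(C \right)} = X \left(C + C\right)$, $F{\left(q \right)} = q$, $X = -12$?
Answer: $0$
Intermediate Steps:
$M{\left(C \right)} = - 24 C$ ($M{\left(C \right)} = - 12 \left(C + C\right) = - 12 \cdot 2 C = - 24 C$)
$Q{\left(P \right)} = 1$ ($Q{\left(P \right)} = \frac{2 P}{2 P} = 2 P \frac{1}{2 P} = 1$)
$Q{\left(15 \right)} M{\left(F{\left(0 \right)} \right)} = 1 \left(\left(-24\right) 0\right) = 1 \cdot 0 = 0$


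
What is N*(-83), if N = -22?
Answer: 1826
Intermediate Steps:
N*(-83) = -22*(-83) = 1826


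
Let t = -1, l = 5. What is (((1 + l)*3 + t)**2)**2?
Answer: 83521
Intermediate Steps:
(((1 + l)*3 + t)**2)**2 = (((1 + 5)*3 - 1)**2)**2 = ((6*3 - 1)**2)**2 = ((18 - 1)**2)**2 = (17**2)**2 = 289**2 = 83521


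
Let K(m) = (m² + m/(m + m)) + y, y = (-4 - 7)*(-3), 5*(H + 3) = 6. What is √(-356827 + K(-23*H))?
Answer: I*√35507954/10 ≈ 595.89*I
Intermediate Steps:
H = -9/5 (H = -3 + (⅕)*6 = -3 + 6/5 = -9/5 ≈ -1.8000)
y = 33 (y = -11*(-3) = 33)
K(m) = 67/2 + m² (K(m) = (m² + m/(m + m)) + 33 = (m² + m/((2*m))) + 33 = (m² + (1/(2*m))*m) + 33 = (m² + ½) + 33 = (½ + m²) + 33 = 67/2 + m²)
√(-356827 + K(-23*H)) = √(-356827 + (67/2 + (-23*(-9/5))²)) = √(-356827 + (67/2 + (207/5)²)) = √(-356827 + (67/2 + 42849/25)) = √(-356827 + 87373/50) = √(-17753977/50) = I*√35507954/10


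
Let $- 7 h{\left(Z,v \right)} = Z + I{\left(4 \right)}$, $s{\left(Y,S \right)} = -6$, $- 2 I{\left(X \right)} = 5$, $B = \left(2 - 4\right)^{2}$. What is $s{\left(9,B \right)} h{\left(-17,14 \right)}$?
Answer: $- \frac{117}{7} \approx -16.714$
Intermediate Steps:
$B = 4$ ($B = \left(-2\right)^{2} = 4$)
$I{\left(X \right)} = - \frac{5}{2}$ ($I{\left(X \right)} = \left(- \frac{1}{2}\right) 5 = - \frac{5}{2}$)
$h{\left(Z,v \right)} = \frac{5}{14} - \frac{Z}{7}$ ($h{\left(Z,v \right)} = - \frac{Z - \frac{5}{2}}{7} = - \frac{- \frac{5}{2} + Z}{7} = \frac{5}{14} - \frac{Z}{7}$)
$s{\left(9,B \right)} h{\left(-17,14 \right)} = - 6 \left(\frac{5}{14} - - \frac{17}{7}\right) = - 6 \left(\frac{5}{14} + \frac{17}{7}\right) = \left(-6\right) \frac{39}{14} = - \frac{117}{7}$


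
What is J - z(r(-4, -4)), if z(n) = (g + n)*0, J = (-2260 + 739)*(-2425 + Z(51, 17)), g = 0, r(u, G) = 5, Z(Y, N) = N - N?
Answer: 3688425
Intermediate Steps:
Z(Y, N) = 0
J = 3688425 (J = (-2260 + 739)*(-2425 + 0) = -1521*(-2425) = 3688425)
z(n) = 0 (z(n) = (0 + n)*0 = n*0 = 0)
J - z(r(-4, -4)) = 3688425 - 1*0 = 3688425 + 0 = 3688425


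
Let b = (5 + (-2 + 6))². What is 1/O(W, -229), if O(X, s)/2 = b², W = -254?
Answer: 1/13122 ≈ 7.6208e-5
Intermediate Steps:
b = 81 (b = (5 + 4)² = 9² = 81)
O(X, s) = 13122 (O(X, s) = 2*81² = 2*6561 = 13122)
1/O(W, -229) = 1/13122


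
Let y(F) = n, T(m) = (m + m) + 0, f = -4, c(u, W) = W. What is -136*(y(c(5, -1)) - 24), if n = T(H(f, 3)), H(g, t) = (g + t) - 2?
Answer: 4080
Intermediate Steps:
H(g, t) = -2 + g + t
T(m) = 2*m (T(m) = 2*m + 0 = 2*m)
n = -6 (n = 2*(-2 - 4 + 3) = 2*(-3) = -6)
y(F) = -6
-136*(y(c(5, -1)) - 24) = -136*(-6 - 24) = -136*(-30) = 4080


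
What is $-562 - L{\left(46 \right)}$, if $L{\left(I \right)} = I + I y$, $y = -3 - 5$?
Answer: $-240$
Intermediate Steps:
$y = -8$
$L{\left(I \right)} = - 7 I$ ($L{\left(I \right)} = I + I \left(-8\right) = I - 8 I = - 7 I$)
$-562 - L{\left(46 \right)} = -562 - \left(-7\right) 46 = -562 - -322 = -562 + 322 = -240$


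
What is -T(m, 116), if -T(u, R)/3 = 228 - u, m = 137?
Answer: 273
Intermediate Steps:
T(u, R) = -684 + 3*u (T(u, R) = -3*(228 - u) = -684 + 3*u)
-T(m, 116) = -(-684 + 3*137) = -(-684 + 411) = -1*(-273) = 273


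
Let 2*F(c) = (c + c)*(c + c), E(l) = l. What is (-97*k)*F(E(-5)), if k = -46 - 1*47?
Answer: 451050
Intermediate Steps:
F(c) = 2*c² (F(c) = ((c + c)*(c + c))/2 = ((2*c)*(2*c))/2 = (4*c²)/2 = 2*c²)
k = -93 (k = -46 - 47 = -93)
(-97*k)*F(E(-5)) = (-97*(-93))*(2*(-5)²) = 9021*(2*25) = 9021*50 = 451050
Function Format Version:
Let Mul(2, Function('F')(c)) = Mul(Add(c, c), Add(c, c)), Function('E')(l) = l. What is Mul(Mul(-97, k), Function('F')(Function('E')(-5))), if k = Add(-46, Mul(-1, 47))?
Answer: 451050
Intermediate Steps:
Function('F')(c) = Mul(2, Pow(c, 2)) (Function('F')(c) = Mul(Rational(1, 2), Mul(Add(c, c), Add(c, c))) = Mul(Rational(1, 2), Mul(Mul(2, c), Mul(2, c))) = Mul(Rational(1, 2), Mul(4, Pow(c, 2))) = Mul(2, Pow(c, 2)))
k = -93 (k = Add(-46, -47) = -93)
Mul(Mul(-97, k), Function('F')(Function('E')(-5))) = Mul(Mul(-97, -93), Mul(2, Pow(-5, 2))) = Mul(9021, Mul(2, 25)) = Mul(9021, 50) = 451050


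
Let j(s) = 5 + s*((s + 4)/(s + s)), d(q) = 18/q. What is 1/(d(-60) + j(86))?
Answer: 10/497 ≈ 0.020121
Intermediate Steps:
j(s) = 7 + s/2 (j(s) = 5 + s*((4 + s)/((2*s))) = 5 + s*((4 + s)*(1/(2*s))) = 5 + s*((4 + s)/(2*s)) = 5 + (2 + s/2) = 7 + s/2)
1/(d(-60) + j(86)) = 1/(18/(-60) + (7 + (1/2)*86)) = 1/(18*(-1/60) + (7 + 43)) = 1/(-3/10 + 50) = 1/(497/10) = 10/497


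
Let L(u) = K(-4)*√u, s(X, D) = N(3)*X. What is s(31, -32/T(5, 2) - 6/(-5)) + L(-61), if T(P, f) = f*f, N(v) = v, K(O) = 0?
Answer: 93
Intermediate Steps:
T(P, f) = f²
s(X, D) = 3*X
L(u) = 0 (L(u) = 0*√u = 0)
s(31, -32/T(5, 2) - 6/(-5)) + L(-61) = 3*31 + 0 = 93 + 0 = 93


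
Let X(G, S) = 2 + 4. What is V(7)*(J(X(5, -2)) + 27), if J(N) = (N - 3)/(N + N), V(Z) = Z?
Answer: 763/4 ≈ 190.75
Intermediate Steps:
X(G, S) = 6
J(N) = (-3 + N)/(2*N) (J(N) = (-3 + N)/((2*N)) = (-3 + N)*(1/(2*N)) = (-3 + N)/(2*N))
V(7)*(J(X(5, -2)) + 27) = 7*((1/2)*(-3 + 6)/6 + 27) = 7*((1/2)*(1/6)*3 + 27) = 7*(1/4 + 27) = 7*(109/4) = 763/4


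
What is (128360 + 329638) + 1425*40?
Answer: 514998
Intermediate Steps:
(128360 + 329638) + 1425*40 = 457998 + 57000 = 514998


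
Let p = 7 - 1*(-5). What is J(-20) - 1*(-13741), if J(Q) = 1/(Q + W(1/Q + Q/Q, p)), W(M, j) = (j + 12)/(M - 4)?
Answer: 23359639/1700 ≈ 13741.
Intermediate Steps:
p = 12 (p = 7 + 5 = 12)
W(M, j) = (12 + j)/(-4 + M)
J(Q) = 1/(Q + 24/(-3 + 1/Q)) (J(Q) = 1/(Q + (12 + 12)/(-4 + (1/Q + Q/Q))) = 1/(Q + 24/(-4 + (1/Q + 1))) = 1/(Q + 24/(-4 + (1 + 1/Q))) = 1/(Q + 24/(-3 + 1/Q)))
J(-20) - 1*(-13741) = (-1 + 3*(-20))/((-20)*(-25 + 3*(-20))) - 1*(-13741) = -(-1 - 60)/(20*(-25 - 60)) + 13741 = -1/20*(-61)/(-85) + 13741 = -1/20*(-1/85)*(-61) + 13741 = -61/1700 + 13741 = 23359639/1700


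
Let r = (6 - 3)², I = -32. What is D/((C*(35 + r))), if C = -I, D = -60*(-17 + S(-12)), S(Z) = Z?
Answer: 435/352 ≈ 1.2358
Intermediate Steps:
r = 9 (r = 3² = 9)
D = 1740 (D = -60*(-17 - 12) = -60*(-29) = 1740)
C = 32 (C = -1*(-32) = 32)
D/((C*(35 + r))) = 1740/((32*(35 + 9))) = 1740/((32*44)) = 1740/1408 = 1740*(1/1408) = 435/352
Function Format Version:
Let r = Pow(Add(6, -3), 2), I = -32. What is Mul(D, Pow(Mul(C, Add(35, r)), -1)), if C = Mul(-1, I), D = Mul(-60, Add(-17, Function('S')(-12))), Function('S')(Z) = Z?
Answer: Rational(435, 352) ≈ 1.2358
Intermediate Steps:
r = 9 (r = Pow(3, 2) = 9)
D = 1740 (D = Mul(-60, Add(-17, -12)) = Mul(-60, -29) = 1740)
C = 32 (C = Mul(-1, -32) = 32)
Mul(D, Pow(Mul(C, Add(35, r)), -1)) = Mul(1740, Pow(Mul(32, Add(35, 9)), -1)) = Mul(1740, Pow(Mul(32, 44), -1)) = Mul(1740, Pow(1408, -1)) = Mul(1740, Rational(1, 1408)) = Rational(435, 352)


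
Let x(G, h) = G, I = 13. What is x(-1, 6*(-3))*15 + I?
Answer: -2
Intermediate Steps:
x(-1, 6*(-3))*15 + I = -1*15 + 13 = -15 + 13 = -2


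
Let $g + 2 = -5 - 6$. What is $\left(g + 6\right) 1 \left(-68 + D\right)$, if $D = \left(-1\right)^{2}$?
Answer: $469$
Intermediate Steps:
$g = -13$ ($g = -2 - 11 = -13$)
$D = 1$
$\left(g + 6\right) 1 \left(-68 + D\right) = \left(-13 + 6\right) 1 \left(-68 + 1\right) = \left(-7\right) 1 \left(-67\right) = \left(-7\right) \left(-67\right) = 469$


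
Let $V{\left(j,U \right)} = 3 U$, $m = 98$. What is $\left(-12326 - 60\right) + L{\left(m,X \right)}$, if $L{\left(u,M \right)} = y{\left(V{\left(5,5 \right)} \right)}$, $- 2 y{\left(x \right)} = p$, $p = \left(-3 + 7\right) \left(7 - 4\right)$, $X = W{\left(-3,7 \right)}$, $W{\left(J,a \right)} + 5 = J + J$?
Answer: $-12392$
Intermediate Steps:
$W{\left(J,a \right)} = -5 + 2 J$ ($W{\left(J,a \right)} = -5 + \left(J + J\right) = -5 + 2 J$)
$X = -11$ ($X = -5 + 2 \left(-3\right) = -5 - 6 = -11$)
$p = 12$ ($p = 4 \cdot 3 = 12$)
$y{\left(x \right)} = -6$ ($y{\left(x \right)} = \left(- \frac{1}{2}\right) 12 = -6$)
$L{\left(u,M \right)} = -6$
$\left(-12326 - 60\right) + L{\left(m,X \right)} = \left(-12326 - 60\right) - 6 = -12386 - 6 = -12392$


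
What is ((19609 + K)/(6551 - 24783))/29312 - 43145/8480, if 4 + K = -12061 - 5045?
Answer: -2719034915/534416384 ≈ -5.0879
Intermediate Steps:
K = -17110 (K = -4 + (-12061 - 5045) = -4 - 17106 = -17110)
((19609 + K)/(6551 - 24783))/29312 - 43145/8480 = ((19609 - 17110)/(6551 - 24783))/29312 - 43145/8480 = (2499/(-18232))*(1/29312) - 43145*1/8480 = (2499*(-1/18232))*(1/29312) - 8629/1696 = -2499/18232*1/29312 - 8629/1696 = -2499/534416384 - 8629/1696 = -2719034915/534416384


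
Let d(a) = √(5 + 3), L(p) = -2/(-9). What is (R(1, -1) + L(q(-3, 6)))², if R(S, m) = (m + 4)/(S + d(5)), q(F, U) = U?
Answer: 6001/3969 - 52*√2/147 ≈ 1.0117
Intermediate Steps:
L(p) = 2/9 (L(p) = -2*(-⅑) = 2/9)
d(a) = 2*√2 (d(a) = √8 = 2*√2)
R(S, m) = (4 + m)/(S + 2*√2) (R(S, m) = (m + 4)/(S + 2*√2) = (4 + m)/(S + 2*√2))
(R(1, -1) + L(q(-3, 6)))² = ((4 - 1)/(1 + 2*√2) + 2/9)² = (3/(1 + 2*√2) + 2/9)² = (2/9 + 3/(1 + 2*√2))²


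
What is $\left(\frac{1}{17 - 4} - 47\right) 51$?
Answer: $- \frac{31110}{13} \approx -2393.1$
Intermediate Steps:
$\left(\frac{1}{17 - 4} - 47\right) 51 = \left(\frac{1}{13} - 47\right) 51 = \left(- \frac{610}{13}\right) 51 = - \frac{31110}{13}$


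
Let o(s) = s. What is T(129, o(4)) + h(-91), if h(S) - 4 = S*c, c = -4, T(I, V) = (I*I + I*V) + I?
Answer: 17654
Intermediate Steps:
T(I, V) = I + I**2 + I*V (T(I, V) = (I**2 + I*V) + I = I + I**2 + I*V)
h(S) = 4 - 4*S (h(S) = 4 + S*(-4) = 4 - 4*S)
T(129, o(4)) + h(-91) = 129*(1 + 129 + 4) + (4 - 4*(-91)) = 129*134 + (4 + 364) = 17286 + 368 = 17654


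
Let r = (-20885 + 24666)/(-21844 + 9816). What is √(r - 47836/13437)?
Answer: I*√2811189634438955/26936706 ≈ 1.9683*I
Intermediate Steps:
r = -3781/12028 (r = 3781/(-12028) = 3781*(-1/12028) = -3781/12028 ≈ -0.31435)
√(r - 47836/13437) = √(-3781/12028 - 47836/13437) = √(-626176705/161620236) = I*√2811189634438955/26936706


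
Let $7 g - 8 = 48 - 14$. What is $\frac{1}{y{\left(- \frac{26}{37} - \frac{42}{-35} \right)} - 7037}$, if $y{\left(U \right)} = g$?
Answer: $- \frac{1}{7031} \approx -0.00014223$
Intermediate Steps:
$g = 6$ ($g = \frac{8}{7} + \frac{48 - 14}{7} = \frac{8}{7} + \frac{1}{7} \cdot 34 = \frac{8}{7} + \frac{34}{7} = 6$)
$y{\left(U \right)} = 6$
$\frac{1}{y{\left(- \frac{26}{37} - \frac{42}{-35} \right)} - 7037} = \frac{1}{6 - 7037} = \frac{1}{-7031} = - \frac{1}{7031}$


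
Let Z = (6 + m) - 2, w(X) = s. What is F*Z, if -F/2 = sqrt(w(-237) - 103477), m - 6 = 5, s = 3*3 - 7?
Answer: -150*I*sqrt(4139) ≈ -9650.3*I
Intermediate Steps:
s = 2 (s = 9 - 7 = 2)
w(X) = 2
m = 11 (m = 6 + 5 = 11)
Z = 15 (Z = (6 + 11) - 2 = 17 - 2 = 15)
F = -10*I*sqrt(4139) (F = -2*sqrt(2 - 103477) = -10*I*sqrt(4139) ≈ -643.35*I)
F*Z = -10*I*sqrt(4139)*15 = -150*I*sqrt(4139)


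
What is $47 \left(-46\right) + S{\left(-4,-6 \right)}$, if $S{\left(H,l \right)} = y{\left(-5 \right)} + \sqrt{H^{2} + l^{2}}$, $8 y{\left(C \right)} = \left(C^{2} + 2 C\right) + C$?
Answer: $- \frac{8643}{4} + 2 \sqrt{13} \approx -2153.5$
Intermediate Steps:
$y{\left(C \right)} = \frac{C^{2}}{8} + \frac{3 C}{8}$ ($y{\left(C \right)} = \frac{\left(C^{2} + 2 C\right) + C}{8} = \frac{C^{2} + 3 C}{8} = \frac{C^{2}}{8} + \frac{3 C}{8}$)
$S{\left(H,l \right)} = \frac{5}{4} + \sqrt{H^{2} + l^{2}}$ ($S{\left(H,l \right)} = \frac{1}{8} \left(-5\right) \left(3 - 5\right) + \sqrt{H^{2} + l^{2}} = \frac{1}{8} \left(-5\right) \left(-2\right) + \sqrt{H^{2} + l^{2}} = \frac{5}{4} + \sqrt{H^{2} + l^{2}}$)
$47 \left(-46\right) + S{\left(-4,-6 \right)} = 47 \left(-46\right) + \left(\frac{5}{4} + \sqrt{\left(-4\right)^{2} + \left(-6\right)^{2}}\right) = -2162 + \left(\frac{5}{4} + \sqrt{16 + 36}\right) = -2162 + \left(\frac{5}{4} + \sqrt{52}\right) = -2162 + \left(\frac{5}{4} + 2 \sqrt{13}\right) = - \frac{8643}{4} + 2 \sqrt{13}$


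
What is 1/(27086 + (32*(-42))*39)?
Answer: -1/25330 ≈ -3.9479e-5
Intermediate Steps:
1/(27086 + (32*(-42))*39) = 1/(27086 - 1344*39) = 1/(27086 - 52416) = 1/(-25330) = -1/25330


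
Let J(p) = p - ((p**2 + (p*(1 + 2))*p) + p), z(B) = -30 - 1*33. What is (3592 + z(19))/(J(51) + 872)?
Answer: -3529/9532 ≈ -0.37023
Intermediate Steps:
z(B) = -63 (z(B) = -30 - 33 = -63)
J(p) = -4*p**2 (J(p) = p - ((p**2 + (p*3)*p) + p) = p - ((p**2 + (3*p)*p) + p) = p - ((p**2 + 3*p**2) + p) = p - (4*p**2 + p) = p - (p + 4*p**2) = p + (-p - 4*p**2) = -4*p**2)
(3592 + z(19))/(J(51) + 872) = (3592 - 63)/(-4*51**2 + 872) = 3529/(-4*2601 + 872) = 3529/(-10404 + 872) = 3529/(-9532) = 3529*(-1/9532) = -3529/9532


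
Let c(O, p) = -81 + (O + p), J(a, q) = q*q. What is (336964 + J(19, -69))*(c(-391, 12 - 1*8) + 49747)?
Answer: 16839866275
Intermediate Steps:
J(a, q) = q²
c(O, p) = -81 + O + p
(336964 + J(19, -69))*(c(-391, 12 - 1*8) + 49747) = (336964 + (-69)²)*((-81 - 391 + (12 - 1*8)) + 49747) = (336964 + 4761)*((-81 - 391 + (12 - 8)) + 49747) = 341725*((-81 - 391 + 4) + 49747) = 341725*(-468 + 49747) = 341725*49279 = 16839866275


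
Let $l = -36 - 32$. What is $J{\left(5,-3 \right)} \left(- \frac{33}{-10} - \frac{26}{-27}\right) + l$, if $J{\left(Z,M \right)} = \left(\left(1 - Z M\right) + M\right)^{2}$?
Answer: $\frac{176159}{270} \approx 652.44$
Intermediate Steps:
$J{\left(Z,M \right)} = \left(1 + M - M Z\right)^{2}$ ($J{\left(Z,M \right)} = \left(\left(1 - M Z\right) + M\right)^{2} = \left(1 + M - M Z\right)^{2}$)
$l = -68$ ($l = -36 - 32 = -68$)
$J{\left(5,-3 \right)} \left(- \frac{33}{-10} - \frac{26}{-27}\right) + l = \left(1 - 3 - \left(-3\right) 5\right)^{2} \left(- \frac{33}{-10} - \frac{26}{-27}\right) - 68 = \left(1 - 3 + 15\right)^{2} \left(\left(-33\right) \left(- \frac{1}{10}\right) - - \frac{26}{27}\right) - 68 = 13^{2} \left(\frac{33}{10} + \frac{26}{27}\right) - 68 = 169 \cdot \frac{1151}{270} - 68 = \frac{194519}{270} - 68 = \frac{176159}{270}$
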